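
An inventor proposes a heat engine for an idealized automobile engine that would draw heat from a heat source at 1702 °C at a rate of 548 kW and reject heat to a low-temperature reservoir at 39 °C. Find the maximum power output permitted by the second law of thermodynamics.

T_H = 1702 °C → 1702 + 273.15 = 1975.15 K.
T_C = 39 °C → 39 + 273.15 = 312.15 K.
The second-law ceiling is the Carnot efficiency, η_max = 1 − T_C/T_H = 1 − 312.15/1975.15 = 0.8420.
W_max = η_max · Q_H = 0.8420 × 548 = 461 kW.

Ẇ_max ≈ 461 kW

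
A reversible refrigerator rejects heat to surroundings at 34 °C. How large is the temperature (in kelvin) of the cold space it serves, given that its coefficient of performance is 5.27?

T_C ≈ 258 K

T_H = 34 °C → 34 + 273.15 = 307.15 K.
COP_R = T_C/(T_H − T_C) ⇒ T_C = T_H·COP_R/(1 + COP_R) = 307.15 × 5.27/(1 + 5.27) = 258 K.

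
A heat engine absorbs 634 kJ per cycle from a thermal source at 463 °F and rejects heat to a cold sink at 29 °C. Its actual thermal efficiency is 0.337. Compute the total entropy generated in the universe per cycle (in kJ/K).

ΔS_univ ≈ 0.154 kJ/K

T_H = 463 °F → (463 − 32) × 5/9 = 239.44 °C = 512.59 K.
T_C = 29 °C → 29 + 273.15 = 302.15 K.
W = η·Q_H = 0.337 × 634 = 213.7 kJ, so Q_C = Q_H − W = 420.3 kJ.
Entropy balance on the reservoirs: −Q_H/T_H = -1.237 kJ/K, +Q_C/T_C = 1.391 kJ/K.
ΔS_univ = −Q_H/T_H + Q_C/T_C = 0.154 kJ/K (> 0, since η = 0.337 < η_Carnot = 0.411).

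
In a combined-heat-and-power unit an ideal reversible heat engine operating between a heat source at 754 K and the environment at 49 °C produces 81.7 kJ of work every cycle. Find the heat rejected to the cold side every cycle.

Q_C ≈ 60.95 kJ

T_C = 49 °C → 49 + 273.15 = 322.15 K.
The Carnot efficiency is η = 1 − T_C/T_H = 1 − 322.15/754.00 = 0.5727.
Since Q_C/Q_H = T_C/T_H and Q_H = W/η, Q_C = W·T_C/(T_H − T_C) = 81.7 × 322.15/431.85 = 60.95 kJ.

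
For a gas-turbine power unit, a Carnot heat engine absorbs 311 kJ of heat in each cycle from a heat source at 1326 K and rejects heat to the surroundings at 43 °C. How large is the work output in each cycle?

T_C = 43 °C → 43 + 273.15 = 316.15 K.
η_rev = 1 − T_C/T_H = 1 − 316.15/1326.00 = 0.7616.
W = η·Q_H = 0.7616 × 311 = 237 kJ.

W ≈ 237 kJ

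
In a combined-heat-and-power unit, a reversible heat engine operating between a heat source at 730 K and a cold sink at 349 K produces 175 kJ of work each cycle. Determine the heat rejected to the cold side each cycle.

Q_C ≈ 160 kJ

For a reversible engine, η = 1 − T_C/T_H = 1 − 349.00/730.00 = 0.5219.
Since Q_C/Q_H = T_C/T_H and Q_H = W/η, Q_C = W·T_C/(T_H − T_C) = 175 × 349.00/381.00 = 160 kJ.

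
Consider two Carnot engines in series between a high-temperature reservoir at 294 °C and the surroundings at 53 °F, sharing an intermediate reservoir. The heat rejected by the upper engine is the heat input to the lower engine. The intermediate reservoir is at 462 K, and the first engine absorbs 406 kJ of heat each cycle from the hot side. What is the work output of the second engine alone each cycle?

T_H = 294 °C → 294 + 273.15 = 567.15 K.
T_C = 53 °F → (53 − 32) × 5/9 = 11.67 °C = 284.82 K.
Heat entering the second stage: Q_m = Q_H·(T_m/T_H) = 406 × 462.00/567.15 = 331 kJ.
Second-stage efficiency η₂ = 1 − T_C/T_m = 1 − 284.82/462.00 = 0.3835, so W₂ = η₂·Q_m = 127 kJ.

W₂ ≈ 127 kJ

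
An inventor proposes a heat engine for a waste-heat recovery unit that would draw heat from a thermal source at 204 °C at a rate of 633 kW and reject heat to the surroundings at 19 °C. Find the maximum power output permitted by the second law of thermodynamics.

T_H = 204 °C → 204 + 273.15 = 477.15 K.
T_C = 19 °C → 19 + 273.15 = 292.15 K.
The second-law ceiling is the Carnot efficiency, η_max = 1 − T_C/T_H = 1 − 292.15/477.15 = 0.3877.
W_max = η_max · Q_H = 0.3877 × 633 = 245.4 kW.

Ẇ_max ≈ 245.4 kW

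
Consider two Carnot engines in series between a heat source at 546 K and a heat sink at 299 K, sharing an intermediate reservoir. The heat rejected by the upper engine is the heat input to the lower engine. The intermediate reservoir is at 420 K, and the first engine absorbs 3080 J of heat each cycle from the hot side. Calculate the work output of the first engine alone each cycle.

W₁ ≈ 710.8 J

First-stage efficiency η₁ = 1 − T_m/T_H = 1 − 420.00/546.00 = 0.2308.
W₁ = η₁·Q_H = 0.2308 × 3080 = 710.8 J.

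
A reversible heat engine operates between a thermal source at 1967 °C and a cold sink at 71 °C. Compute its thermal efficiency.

T_H = 1967 °C → 1967 + 273.15 = 2240.15 K.
T_C = 71 °C → 71 + 273.15 = 344.15 K.
Since the cycle is reversible, η = 1 − T_C/T_H = 1 − 344.15/2240.15 = 0.846.

η ≈ 0.846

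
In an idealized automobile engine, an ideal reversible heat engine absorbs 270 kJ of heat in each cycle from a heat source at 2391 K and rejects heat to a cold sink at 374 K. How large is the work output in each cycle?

W ≈ 227.8 kJ

For a reversible engine, η = 1 − T_C/T_H = 1 − 374.00/2391.00 = 0.8436.
W = η·Q_H = 0.8436 × 270 = 227.8 kJ.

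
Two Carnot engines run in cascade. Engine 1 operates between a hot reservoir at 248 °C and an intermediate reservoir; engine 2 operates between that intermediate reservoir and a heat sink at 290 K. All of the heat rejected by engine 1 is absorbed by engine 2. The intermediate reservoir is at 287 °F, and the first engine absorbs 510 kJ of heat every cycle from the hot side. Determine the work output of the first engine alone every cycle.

W₁ ≈ 104.1 kJ

T_H = 248 °C → 248 + 273.15 = 521.15 K.
T_m = 287 °F → (287 − 32) × 5/9 = 141.67 °C = 414.82 K.
First-stage efficiency η₁ = 1 − T_m/T_H = 1 − 414.82/521.15 = 0.2040.
W₁ = η₁·Q_H = 0.2040 × 510 = 104.1 kJ.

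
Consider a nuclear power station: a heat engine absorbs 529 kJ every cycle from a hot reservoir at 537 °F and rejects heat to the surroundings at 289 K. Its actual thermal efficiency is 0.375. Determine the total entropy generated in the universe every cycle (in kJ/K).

T_H = 537 °F → (537 − 32) × 5/9 = 280.56 °C = 553.71 K.
W = η·Q_H = 0.375 × 529 = 198.4 kJ, so Q_C = Q_H − W = 330.6 kJ.
Entropy balance on the reservoirs: −Q_H/T_H = -0.9554 kJ/K, +Q_C/T_C = 1.144 kJ/K.
ΔS_univ = −Q_H/T_H + Q_C/T_C = 0.189 kJ/K (> 0, since η = 0.375 < η_Carnot = 0.478).

ΔS_univ ≈ 0.189 kJ/K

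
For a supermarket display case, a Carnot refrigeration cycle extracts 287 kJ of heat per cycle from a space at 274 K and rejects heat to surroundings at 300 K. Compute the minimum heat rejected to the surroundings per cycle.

For a reversible cycle Q_H/Q_C = T_H/T_C, so Q_H = Q_C·T_H/T_C = 287 × 300.00/274.00 = 314 kJ.

Q_H ≈ 314 kJ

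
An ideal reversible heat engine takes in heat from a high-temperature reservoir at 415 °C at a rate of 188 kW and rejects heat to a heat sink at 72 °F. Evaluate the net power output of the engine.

T_H = 415 °C → 415 + 273.15 = 688.15 K.
T_C = 72 °F → (72 − 32) × 5/9 = 22.22 °C = 295.37 K.
For a reversible engine, η = 1 − T_C/T_H = 1 − 295.37/688.15 = 0.5708.
W = η·Q_H = 0.5708 × 188 = 107.3 kW.

Ẇ ≈ 107.3 kW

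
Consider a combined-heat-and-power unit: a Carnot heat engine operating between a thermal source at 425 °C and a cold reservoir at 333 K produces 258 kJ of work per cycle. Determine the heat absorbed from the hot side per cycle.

T_H = 425 °C → 425 + 273.15 = 698.15 K.
Since the cycle is reversible, η = 1 − T_C/T_H = 1 − 333.00/698.15 = 0.5230.
Q_H = W/η = 258/0.5230 = 493 kJ.

Q_H ≈ 493 kJ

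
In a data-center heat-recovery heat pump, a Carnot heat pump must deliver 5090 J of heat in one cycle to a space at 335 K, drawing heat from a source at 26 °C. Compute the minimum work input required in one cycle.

T_C = 26 °C → 26 + 273.15 = 299.15 K.
The Carnot heat-pump COP is COP_HP = T_H/(T_H − T_C) = 335.00/35.85 = 9.3445.
W = Q_H/COP_HP = 5090/9.3445 = 545 J.

W_in ≈ 545 J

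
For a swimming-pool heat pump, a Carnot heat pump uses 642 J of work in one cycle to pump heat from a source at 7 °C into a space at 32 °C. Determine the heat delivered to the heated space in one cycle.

T_H = 32 °C → 32 + 273.15 = 305.15 K.
T_C = 7 °C → 7 + 273.15 = 280.15 K.
Reversible heating COP: COP_HP = T_H/(T_H − T_C) = 305.15/25.00 = 12.2060.
Q_H = COP_HP · W = 12.2060 × 642 = 7836 J.

Q_H ≈ 7836 J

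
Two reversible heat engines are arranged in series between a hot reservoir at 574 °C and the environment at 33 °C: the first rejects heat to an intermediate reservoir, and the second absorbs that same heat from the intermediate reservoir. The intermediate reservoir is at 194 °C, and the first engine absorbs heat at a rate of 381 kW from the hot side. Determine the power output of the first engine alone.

T_H = 574 °C → 574 + 273.15 = 847.15 K.
T_C = 33 °C → 33 + 273.15 = 306.15 K.
T_m = 194 °C → 194 + 273.15 = 467.15 K.
First-stage efficiency η₁ = 1 − T_m/T_H = 1 − 467.15/847.15 = 0.4486.
W₁ = η₁·Q_H = 0.4486 × 381 = 171 kW.

Ẇ₁ ≈ 171 kW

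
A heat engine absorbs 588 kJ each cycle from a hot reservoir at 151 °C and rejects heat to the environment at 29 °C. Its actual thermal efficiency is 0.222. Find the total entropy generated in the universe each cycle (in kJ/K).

ΔS_univ ≈ 0.1277 kJ/K

T_H = 151 °C → 151 + 273.15 = 424.15 K.
T_C = 29 °C → 29 + 273.15 = 302.15 K.
W = η·Q_H = 0.222 × 588 = 130.5 kJ, so Q_C = Q_H − W = 457.5 kJ.
The hot reservoir loses entropy Q_H/T_H = 588/424.15 = 1.386 kJ/K; the cold reservoir gains Q_C/T_C = 457.5/302.15 = 1.514 kJ/K.
ΔS_univ = −Q_H/T_H + Q_C/T_C = 0.1277 kJ/K (> 0, since η = 0.222 < η_Carnot = 0.288).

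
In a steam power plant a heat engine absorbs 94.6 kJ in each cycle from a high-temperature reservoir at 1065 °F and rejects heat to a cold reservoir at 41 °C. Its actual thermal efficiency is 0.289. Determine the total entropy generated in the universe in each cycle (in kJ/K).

ΔS_univ ≈ 0.102 kJ/K

T_H = 1065 °F → (1065 − 32) × 5/9 = 573.89 °C = 847.04 K.
T_C = 41 °C → 41 + 273.15 = 314.15 K.
W = η·Q_H = 0.289 × 94.6 = 27.34 kJ, so Q_C = Q_H − W = 67.26 kJ.
Entropy balance on the reservoirs: −Q_H/T_H = -0.1117 kJ/K, +Q_C/T_C = 0.2141 kJ/K.
ΔS_univ = −Q_H/T_H + Q_C/T_C = 0.102 kJ/K (> 0, since η = 0.289 < η_Carnot = 0.629).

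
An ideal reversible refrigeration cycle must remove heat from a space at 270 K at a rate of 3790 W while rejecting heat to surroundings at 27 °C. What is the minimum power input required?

Ẇ_in ≈ 423 W

T_H = 27 °C → 27 + 273.15 = 300.15 K.
Carnot COP: COP_R = T_C/(T_H − T_C) = 270.00/30.15 = 8.9552.
W = Q_C/COP_R = 3790/8.9552 = 423 W.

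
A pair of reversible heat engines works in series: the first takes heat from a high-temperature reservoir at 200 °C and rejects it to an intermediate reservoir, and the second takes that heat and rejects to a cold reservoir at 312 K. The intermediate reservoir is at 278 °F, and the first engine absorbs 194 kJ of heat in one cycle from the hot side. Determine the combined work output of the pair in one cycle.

W_total ≈ 66.07 kJ

T_H = 200 °C → 200 + 273.15 = 473.15 K.
Two reversible stages in series are equivalent to a single Carnot engine between T_H and T_C, so η_total = 1 − T_C/T_H = 1 − 312.00/473.15 = 0.3406.
W_total = η_total · Q_H = 0.3406 × 194 = 66.07 kJ.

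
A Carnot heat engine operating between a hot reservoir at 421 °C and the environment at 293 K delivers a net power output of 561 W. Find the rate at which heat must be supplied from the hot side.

Q̇_H ≈ 970.8 W

T_H = 421 °C → 421 + 273.15 = 694.15 K.
Since the cycle is reversible, η = 1 − T_C/T_H = 1 − 293.00/694.15 = 0.5779.
Q_H = W/η = 561/0.5779 = 970.8 W.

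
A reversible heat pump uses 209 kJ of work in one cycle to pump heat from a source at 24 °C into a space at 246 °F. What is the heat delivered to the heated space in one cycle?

Q_H ≈ 863 kJ

T_H = 246 °F → (246 − 32) × 5/9 = 118.89 °C = 392.04 K.
T_C = 24 °C → 24 + 273.15 = 297.15 K.
For a reversible heat pump, COP_HP = T_H/(T_H − T_C) = 392.04/94.89 = 4.1316.
Q_H = COP_HP · W = 4.1316 × 209 = 863 kJ.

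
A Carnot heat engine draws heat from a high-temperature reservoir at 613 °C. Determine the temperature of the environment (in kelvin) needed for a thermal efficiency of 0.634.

T_H = 613 °C → 613 + 273.15 = 886.15 K.
From η = 1 − T_C/T_H, T_C = T_H·(1 − η) = 886.15 × (1 − 0.634) = 324.3 K.

T_C ≈ 324.3 K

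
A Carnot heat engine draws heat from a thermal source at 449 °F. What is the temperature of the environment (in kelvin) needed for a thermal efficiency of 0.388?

T_C ≈ 308.9 K

T_H = 449 °F → (449 − 32) × 5/9 = 231.67 °C = 504.82 K.
From η = 1 − T_C/T_H, T_C = T_H·(1 − η) = 504.82 × (1 − 0.388) = 308.9 K.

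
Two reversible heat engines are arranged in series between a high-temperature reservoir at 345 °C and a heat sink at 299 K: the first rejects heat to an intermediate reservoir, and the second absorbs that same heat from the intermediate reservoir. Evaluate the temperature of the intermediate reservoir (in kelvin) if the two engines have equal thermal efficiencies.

T_m ≈ 430 K

T_H = 345 °C → 345 + 273.15 = 618.15 K.
Equal efficiencies require 1 − T_m/T_H = 1 − T_C/T_m, i.e. T_m/T_H = T_C/T_m, so T_m = √(T_H·T_C) = √(618.15 × 299.00) = 430 K.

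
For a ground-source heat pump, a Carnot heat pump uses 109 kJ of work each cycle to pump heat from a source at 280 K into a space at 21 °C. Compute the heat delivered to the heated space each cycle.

T_H = 21 °C → 21 + 273.15 = 294.15 K.
COP_HP = T_H/(T_H − T_C) = 294.15/14.15 = 20.7880.
Q_H = COP_HP · W = 20.7880 × 109 = 2270 kJ.

Q_H ≈ 2270 kJ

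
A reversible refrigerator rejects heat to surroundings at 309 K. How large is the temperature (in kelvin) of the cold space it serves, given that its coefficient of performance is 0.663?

COP_R = T_C/(T_H − T_C) ⇒ T_C = T_H·COP_R/(1 + COP_R) = 309.00 × 0.663/(1 + 0.663) = 123 K.

T_C ≈ 123 K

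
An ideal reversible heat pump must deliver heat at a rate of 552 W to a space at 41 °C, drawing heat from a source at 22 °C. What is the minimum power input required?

Ẇ_in ≈ 33.39 W

T_H = 41 °C → 41 + 273.15 = 314.15 K.
T_C = 22 °C → 22 + 273.15 = 295.15 K.
For a reversible heat pump, COP_HP = T_H/(T_H − T_C) = 314.15/19.00 = 16.5342.
W = Q_H/COP_HP = 552/16.5342 = 33.39 W.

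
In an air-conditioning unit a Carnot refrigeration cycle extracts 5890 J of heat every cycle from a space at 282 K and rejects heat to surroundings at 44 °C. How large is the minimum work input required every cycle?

W_in ≈ 734 J

T_H = 44 °C → 44 + 273.15 = 317.15 K.
For a reversible refrigerator, COP_R = T_C/(T_H − T_C) = 282.00/35.15 = 8.0228.
W = Q_C/COP_R = 5890/8.0228 = 734 J.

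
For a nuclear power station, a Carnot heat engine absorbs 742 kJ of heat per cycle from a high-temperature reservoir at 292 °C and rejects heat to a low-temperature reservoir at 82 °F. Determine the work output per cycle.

W ≈ 346.9 kJ

T_H = 292 °C → 292 + 273.15 = 565.15 K.
T_C = 82 °F → (82 − 32) × 5/9 = 27.78 °C = 300.93 K.
The Carnot efficiency is η = 1 − T_C/T_H = 1 − 300.93/565.15 = 0.4675.
W = η·Q_H = 0.4675 × 742 = 346.9 kJ.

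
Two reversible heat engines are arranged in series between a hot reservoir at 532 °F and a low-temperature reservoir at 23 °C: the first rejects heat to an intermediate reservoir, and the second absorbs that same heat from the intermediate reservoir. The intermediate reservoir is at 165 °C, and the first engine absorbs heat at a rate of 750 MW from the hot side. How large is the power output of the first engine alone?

T_H = 532 °F → (532 − 32) × 5/9 = 277.78 °C = 550.93 K.
T_C = 23 °C → 23 + 273.15 = 296.15 K.
T_m = 165 °C → 165 + 273.15 = 438.15 K.
First-stage efficiency η₁ = 1 − T_m/T_H = 1 − 438.15/550.93 = 0.2047.
W₁ = η₁·Q_H = 0.2047 × 750 = 153.5 MW.

Ẇ₁ ≈ 153.5 MW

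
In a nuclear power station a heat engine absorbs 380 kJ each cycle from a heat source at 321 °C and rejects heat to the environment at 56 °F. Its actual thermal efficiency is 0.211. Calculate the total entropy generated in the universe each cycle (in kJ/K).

T_H = 321 °C → 321 + 273.15 = 594.15 K.
T_C = 56 °F → (56 − 32) × 5/9 = 13.33 °C = 286.48 K.
W = η·Q_H = 0.211 × 380 = 80.18 kJ, so Q_C = Q_H − W = 299.8 kJ.
Reservoir entropy changes: ΔS_H = −Q_H/T_H = −380/594.15 = -0.6396 kJ/K and ΔS_C = +Q_C/T_C = 299.8/286.48 = 1.047 kJ/K.
ΔS_univ = −Q_H/T_H + Q_C/T_C = 0.4070 kJ/K (> 0, since η = 0.211 < η_Carnot = 0.518).

ΔS_univ ≈ 0.4070 kJ/K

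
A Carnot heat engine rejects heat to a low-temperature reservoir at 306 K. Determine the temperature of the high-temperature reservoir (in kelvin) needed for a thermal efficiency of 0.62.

T_H ≈ 805 K

From η = 1 − T_C/T_H, solving for T_H gives T_H = T_C/(1 − η) = 306.00/(1 − 0.62) = 805 K.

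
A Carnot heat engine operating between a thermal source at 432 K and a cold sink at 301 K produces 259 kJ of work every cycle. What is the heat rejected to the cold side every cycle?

Q_C ≈ 595.1 kJ

For a reversible engine, η = 1 − T_C/T_H = 1 − 301.00/432.00 = 0.3032.
Since Q_C/Q_H = T_C/T_H and Q_H = W/η, Q_C = W·T_C/(T_H − T_C) = 259 × 301.00/131.00 = 595.1 kJ.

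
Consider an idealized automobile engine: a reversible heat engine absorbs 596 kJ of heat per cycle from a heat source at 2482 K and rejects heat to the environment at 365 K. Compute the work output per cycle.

For a reversible engine, η = 1 − T_C/T_H = 1 − 365.00/2482.00 = 0.8529.
W = η·Q_H = 0.8529 × 596 = 508 kJ.

W ≈ 508 kJ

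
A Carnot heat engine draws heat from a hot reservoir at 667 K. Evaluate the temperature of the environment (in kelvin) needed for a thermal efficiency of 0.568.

From η = 1 − T_C/T_H, T_C = T_H·(1 − η) = 667.00 × (1 − 0.568) = 288.1 K.

T_C ≈ 288.1 K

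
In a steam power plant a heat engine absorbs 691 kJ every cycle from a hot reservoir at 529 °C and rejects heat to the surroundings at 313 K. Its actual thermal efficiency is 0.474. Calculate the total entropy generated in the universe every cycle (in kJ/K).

ΔS_univ ≈ 0.300 kJ/K

T_H = 529 °C → 529 + 273.15 = 802.15 K.
W = η·Q_H = 0.474 × 691 = 327.5 kJ, so Q_C = Q_H − W = 363.5 kJ.
The hot reservoir loses entropy Q_H/T_H = 691/802.15 = 0.8614 kJ/K; the cold reservoir gains Q_C/T_C = 363.5/313.00 = 1.161 kJ/K.
ΔS_univ = −Q_H/T_H + Q_C/T_C = 0.300 kJ/K (> 0, since η = 0.474 < η_Carnot = 0.610).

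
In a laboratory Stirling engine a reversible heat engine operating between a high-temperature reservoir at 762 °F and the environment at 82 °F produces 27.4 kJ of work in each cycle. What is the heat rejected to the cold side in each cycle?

T_H = 762 °F → (762 − 32) × 5/9 = 405.56 °C = 678.71 K.
T_C = 82 °F → (82 − 32) × 5/9 = 27.78 °C = 300.93 K.
The Carnot efficiency is η = 1 − T_C/T_H = 1 − 300.93/678.71 = 0.5566.
Since Q_C/Q_H = T_C/T_H and Q_H = W/η, Q_C = W·T_C/(T_H − T_C) = 27.4 × 300.93/377.78 = 21.8 kJ.

Q_C ≈ 21.8 kJ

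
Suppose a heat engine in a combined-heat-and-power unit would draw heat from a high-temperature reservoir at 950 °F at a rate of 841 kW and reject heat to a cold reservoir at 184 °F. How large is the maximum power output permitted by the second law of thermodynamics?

Ẇ_max ≈ 457 kW

T_H = 950 °F → (950 − 32) × 5/9 = 510.00 °C = 783.15 K.
T_C = 184 °F → (184 − 32) × 5/9 = 84.44 °C = 357.59 K.
The second-law ceiling is the Carnot efficiency, η_max = 1 − T_C/T_H = 1 − 357.59/783.15 = 0.5434.
W_max = η_max · Q_H = 0.5434 × 841 = 457 kW.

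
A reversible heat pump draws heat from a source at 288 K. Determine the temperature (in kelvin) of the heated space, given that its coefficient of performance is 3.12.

COP_HP = T_H/(T_H − T_C) ⇒ T_H = T_C·COP_HP/(COP_HP − 1) = 288.00 × 3.12/(3.12 − 1) = 424 K.

T_H ≈ 424 K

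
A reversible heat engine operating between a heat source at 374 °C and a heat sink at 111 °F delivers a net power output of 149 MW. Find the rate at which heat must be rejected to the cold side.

Q̇_C ≈ 143 MW

T_H = 374 °C → 374 + 273.15 = 647.15 K.
T_C = 111 °F → (111 − 32) × 5/9 = 43.89 °C = 317.04 K.
η_rev = 1 − T_C/T_H = 1 − 317.04/647.15 = 0.5101.
Since Q_C/Q_H = T_C/T_H and Q_H = W/η, Q_C = W·T_C/(T_H − T_C) = 149 × 317.04/330.11 = 143 MW.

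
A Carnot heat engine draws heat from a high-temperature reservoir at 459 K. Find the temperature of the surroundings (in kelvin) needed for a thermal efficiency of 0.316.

From η = 1 − T_C/T_H, T_C = T_H·(1 − η) = 459.00 × (1 − 0.316) = 314 K.

T_C ≈ 314 K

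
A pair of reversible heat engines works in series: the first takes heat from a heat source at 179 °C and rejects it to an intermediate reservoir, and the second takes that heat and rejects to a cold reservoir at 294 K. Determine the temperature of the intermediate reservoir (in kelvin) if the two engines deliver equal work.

T_H = 179 °C → 179 + 273.15 = 452.15 K.
For reversible stages Q_m = Q_H·(T_m/T_H). Setting W₁ = Q_H(1 − T_m/T_H) equal to W₂ = Q_m(1 − T_C/T_m) = Q_H·(T_m − T_C)/T_H gives T_H − T_m = T_m − T_C, so T_m = (T_H + T_C)/2 = (452.15 + 294.00)/2 = 373 K.

T_m ≈ 373 K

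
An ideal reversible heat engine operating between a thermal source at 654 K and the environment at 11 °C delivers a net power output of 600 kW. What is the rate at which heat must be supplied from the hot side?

Q̇_H ≈ 1061 kW

T_C = 11 °C → 11 + 273.15 = 284.15 K.
η_rev = 1 − T_C/T_H = 1 − 284.15/654.00 = 0.5655.
Q_H = W/η = 600/0.5655 = 1061 kW.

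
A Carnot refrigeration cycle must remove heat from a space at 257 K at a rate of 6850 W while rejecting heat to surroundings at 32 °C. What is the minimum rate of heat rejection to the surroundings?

T_H = 32 °C → 32 + 273.15 = 305.15 K.
For a reversible cycle Q_H/Q_C = T_H/T_C, so Q_H = Q_C·T_H/T_C = 6850 × 305.15/257.00 = 8133 W.

Q̇_H ≈ 8133 W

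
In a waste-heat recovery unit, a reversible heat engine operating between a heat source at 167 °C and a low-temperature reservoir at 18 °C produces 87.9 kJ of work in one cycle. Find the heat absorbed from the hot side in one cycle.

T_H = 167 °C → 167 + 273.15 = 440.15 K.
T_C = 18 °C → 18 + 273.15 = 291.15 K.
For a reversible engine, η = 1 − T_C/T_H = 1 − 291.15/440.15 = 0.3385.
Q_H = W/η = 87.9/0.3385 = 260 kJ.

Q_H ≈ 260 kJ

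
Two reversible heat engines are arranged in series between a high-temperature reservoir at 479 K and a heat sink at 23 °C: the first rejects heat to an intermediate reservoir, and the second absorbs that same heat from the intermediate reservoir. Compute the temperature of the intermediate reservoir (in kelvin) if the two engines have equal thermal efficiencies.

T_m ≈ 377 K

T_C = 23 °C → 23 + 273.15 = 296.15 K.
Equal efficiencies require 1 − T_m/T_H = 1 − T_C/T_m, i.e. T_m/T_H = T_C/T_m, so T_m = √(T_H·T_C) = √(479.00 × 296.15) = 377 K.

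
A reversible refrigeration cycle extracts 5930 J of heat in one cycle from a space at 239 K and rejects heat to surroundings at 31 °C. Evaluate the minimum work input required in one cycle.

T_H = 31 °C → 31 + 273.15 = 304.15 K.
For a reversible refrigerator, COP_R = T_C/(T_H − T_C) = 239.00/65.15 = 3.6685.
W = Q_C/COP_R = 5930/3.6685 = 1620 J.

W_in ≈ 1620 J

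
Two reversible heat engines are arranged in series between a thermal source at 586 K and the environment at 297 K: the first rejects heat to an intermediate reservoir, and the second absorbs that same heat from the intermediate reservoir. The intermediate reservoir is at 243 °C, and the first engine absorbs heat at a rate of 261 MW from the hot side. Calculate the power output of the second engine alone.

T_m = 243 °C → 243 + 273.15 = 516.15 K.
Heat entering the second stage: Q_m = Q_H·(T_m/T_H) = 261 × 516.15/586.00 = 230 MW.
Second-stage efficiency η₂ = 1 − T_C/T_m = 1 − 297.00/516.15 = 0.4246, so W₂ = η₂·Q_m = 97.6 MW.

Ẇ₂ ≈ 97.6 MW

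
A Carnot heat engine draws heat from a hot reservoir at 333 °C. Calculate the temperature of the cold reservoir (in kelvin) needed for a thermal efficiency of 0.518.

T_C ≈ 292.2 K

T_H = 333 °C → 333 + 273.15 = 606.15 K.
From η = 1 − T_C/T_H, T_C = T_H·(1 − η) = 606.15 × (1 − 0.518) = 292.2 K.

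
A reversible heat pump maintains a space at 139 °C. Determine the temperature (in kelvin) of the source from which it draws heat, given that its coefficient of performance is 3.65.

T_C ≈ 299 K

T_H = 139 °C → 139 + 273.15 = 412.15 K.
COP_HP = T_H/(T_H − T_C) ⇒ T_C = T_H·(COP_HP − 1)/COP_HP = 412.15 × (3.65 − 1)/3.65 = 299 K.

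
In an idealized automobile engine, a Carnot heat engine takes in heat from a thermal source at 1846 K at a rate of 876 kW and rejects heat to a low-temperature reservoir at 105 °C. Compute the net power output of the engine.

Ẇ ≈ 697 kW

T_C = 105 °C → 105 + 273.15 = 378.15 K.
Since the cycle is reversible, η = 1 − T_C/T_H = 1 − 378.15/1846.00 = 0.7952.
W = η·Q_H = 0.7952 × 876 = 697 kW.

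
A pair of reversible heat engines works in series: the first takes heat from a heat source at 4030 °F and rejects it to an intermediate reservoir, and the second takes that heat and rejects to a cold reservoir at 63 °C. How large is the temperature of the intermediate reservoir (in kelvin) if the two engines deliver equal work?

T_H = 4030 °F → (4030 − 32) × 5/9 = 2221.11 °C = 2494.26 K.
T_C = 63 °C → 63 + 273.15 = 336.15 K.
For reversible stages Q_m = Q_H·(T_m/T_H). Setting W₁ = Q_H(1 − T_m/T_H) equal to W₂ = Q_m(1 − T_C/T_m) = Q_H·(T_m − T_C)/T_H gives T_H − T_m = T_m − T_C, so T_m = (T_H + T_C)/2 = (2494.26 + 336.15)/2 = 1420 K.

T_m ≈ 1420 K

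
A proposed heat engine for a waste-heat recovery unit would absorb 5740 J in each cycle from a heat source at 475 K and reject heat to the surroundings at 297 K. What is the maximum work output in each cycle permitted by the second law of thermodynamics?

The upper bound on efficiency is η_max = 1 − T_C/T_H = 1 − 297.00/475.00 = 0.3747.
W_max = η_max · Q_H = 0.3747 × 5740 = 2150 J.

W_max ≈ 2150 J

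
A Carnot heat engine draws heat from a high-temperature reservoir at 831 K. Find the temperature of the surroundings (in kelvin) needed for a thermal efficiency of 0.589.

T_C ≈ 342 K

From η = 1 − T_C/T_H, T_C = T_H·(1 − η) = 831.00 × (1 − 0.589) = 342 K.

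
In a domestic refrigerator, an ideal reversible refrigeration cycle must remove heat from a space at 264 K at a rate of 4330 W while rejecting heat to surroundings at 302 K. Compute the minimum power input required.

Ẇ_in ≈ 623.3 W

COP_R = T_C/(T_H − T_C) = 264.00/38.00 = 6.9474.
W = Q_C/COP_R = 4330/6.9474 = 623.3 W.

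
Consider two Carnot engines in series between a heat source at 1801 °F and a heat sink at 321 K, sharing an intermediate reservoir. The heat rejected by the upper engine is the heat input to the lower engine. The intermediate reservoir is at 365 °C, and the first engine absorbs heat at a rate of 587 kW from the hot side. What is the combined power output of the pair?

Ẇ_total ≈ 437 kW

T_H = 1801 °F → (1801 − 32) × 5/9 = 982.78 °C = 1255.93 K.
Two reversible stages in series are equivalent to a single Carnot engine between T_H and T_C, so η_total = 1 − T_C/T_H = 1 − 321.00/1255.93 = 0.7444.
W_total = η_total · Q_H = 0.7444 × 587 = 437 kW.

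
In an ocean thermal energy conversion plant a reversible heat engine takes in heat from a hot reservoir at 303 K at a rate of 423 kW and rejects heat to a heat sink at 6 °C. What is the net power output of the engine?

T_C = 6 °C → 6 + 273.15 = 279.15 K.
For a reversible engine, η = 1 − T_C/T_H = 1 − 279.15/303.00 = 0.0787.
W = η·Q_H = 0.0787 × 423 = 33.3 kW.

Ẇ ≈ 33.3 kW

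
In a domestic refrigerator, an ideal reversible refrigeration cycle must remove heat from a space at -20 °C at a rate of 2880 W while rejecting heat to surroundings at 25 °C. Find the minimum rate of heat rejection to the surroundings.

Q̇_H ≈ 3390 W

T_H = 25 °C → 25 + 273.15 = 298.15 K.
T_C = -20 °C → -20 + 273.15 = 253.15 K.
For a reversible cycle Q_H/Q_C = T_H/T_C, so Q_H = Q_C·T_H/T_C = 2880 × 298.15/253.15 = 3390 W.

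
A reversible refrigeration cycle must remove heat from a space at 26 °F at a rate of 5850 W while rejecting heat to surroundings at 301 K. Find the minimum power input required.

T_C = 26 °F → (26 − 32) × 5/9 = -3.33 °C = 269.82 K.
Carnot COP: COP_R = T_C/(T_H − T_C) = 269.82/31.18 = 8.6526.
W = Q_C/COP_R = 5850/8.6526 = 676.1 W.

Ẇ_in ≈ 676.1 W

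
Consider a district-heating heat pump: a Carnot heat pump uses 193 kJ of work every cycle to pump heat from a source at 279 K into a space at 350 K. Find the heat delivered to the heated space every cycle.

COP_HP = T_H/(T_H − T_C) = 350.00/71.00 = 4.9296.
Q_H = COP_HP · W = 4.9296 × 193 = 951 kJ.

Q_H ≈ 951 kJ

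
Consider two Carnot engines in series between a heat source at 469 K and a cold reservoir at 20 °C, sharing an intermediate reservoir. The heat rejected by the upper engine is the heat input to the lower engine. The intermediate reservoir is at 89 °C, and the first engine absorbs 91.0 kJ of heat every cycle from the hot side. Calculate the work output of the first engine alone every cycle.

W₁ ≈ 20.7 kJ

T_C = 20 °C → 20 + 273.15 = 293.15 K.
T_m = 89 °C → 89 + 273.15 = 362.15 K.
First-stage efficiency η₁ = 1 − T_m/T_H = 1 − 362.15/469.00 = 0.2278.
W₁ = η₁·Q_H = 0.2278 × 91.0 = 20.7 kJ.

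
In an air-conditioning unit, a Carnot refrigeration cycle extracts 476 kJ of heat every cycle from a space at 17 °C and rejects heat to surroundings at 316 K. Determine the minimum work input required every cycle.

T_C = 17 °C → 17 + 273.15 = 290.15 K.
For a reversible refrigerator, COP_R = T_C/(T_H − T_C) = 290.15/25.85 = 11.2244.
W = Q_C/COP_R = 476/11.2244 = 42.41 kJ.

W_in ≈ 42.41 kJ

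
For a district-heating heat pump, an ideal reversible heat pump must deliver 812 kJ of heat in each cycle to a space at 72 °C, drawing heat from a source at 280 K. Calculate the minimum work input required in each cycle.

T_H = 72 °C → 72 + 273.15 = 345.15 K.
Reversible heating COP: COP_HP = T_H/(T_H − T_C) = 345.15/65.15 = 5.2978.
W = Q_H/COP_HP = 812/5.2978 = 153 kJ.

W_in ≈ 153 kJ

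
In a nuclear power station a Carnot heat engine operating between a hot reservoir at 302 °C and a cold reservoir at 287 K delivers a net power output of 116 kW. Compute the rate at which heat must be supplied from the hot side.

Q̇_H ≈ 231.5 kW

T_H = 302 °C → 302 + 273.15 = 575.15 K.
The Carnot efficiency is η = 1 − T_C/T_H = 1 − 287.00/575.15 = 0.5010.
Q_H = W/η = 116/0.5010 = 231.5 kW.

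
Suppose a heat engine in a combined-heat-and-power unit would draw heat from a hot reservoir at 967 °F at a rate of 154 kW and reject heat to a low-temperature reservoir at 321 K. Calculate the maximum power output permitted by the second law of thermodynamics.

T_H = 967 °F → (967 − 32) × 5/9 = 519.44 °C = 792.59 K.
No engine can exceed the Carnot limit: η_max = 1 − T_C/T_H = 1 − 321.00/792.59 = 0.5950.
W_max = η_max · Q_H = 0.5950 × 154 = 91.6 kW.

Ẇ_max ≈ 91.6 kW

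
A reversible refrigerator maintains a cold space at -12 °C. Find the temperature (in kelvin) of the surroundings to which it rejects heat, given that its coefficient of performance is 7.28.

T_H ≈ 297.0 K

T_C = -12 °C → -12 + 273.15 = 261.15 K.
COP_R = T_C/(T_H − T_C) ⇒ T_H = T_C·(1 + 1/COP_R) = 261.15 × (1 + 1/7.28) = 297.0 K.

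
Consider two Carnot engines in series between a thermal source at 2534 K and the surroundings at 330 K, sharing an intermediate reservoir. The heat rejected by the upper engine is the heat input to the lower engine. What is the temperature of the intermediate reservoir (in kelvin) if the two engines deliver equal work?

For reversible stages Q_m = Q_H·(T_m/T_H). Setting W₁ = Q_H(1 − T_m/T_H) equal to W₂ = Q_m(1 − T_C/T_m) = Q_H·(T_m − T_C)/T_H gives T_H − T_m = T_m − T_C, so T_m = (T_H + T_C)/2 = (2534.00 + 330.00)/2 = 1430 K.

T_m ≈ 1430 K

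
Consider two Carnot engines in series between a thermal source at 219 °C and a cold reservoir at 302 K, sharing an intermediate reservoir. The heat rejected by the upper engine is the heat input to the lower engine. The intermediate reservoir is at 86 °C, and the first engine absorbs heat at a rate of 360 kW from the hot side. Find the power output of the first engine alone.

T_H = 219 °C → 219 + 273.15 = 492.15 K.
T_m = 86 °C → 86 + 273.15 = 359.15 K.
First-stage efficiency η₁ = 1 − T_m/T_H = 1 − 359.15/492.15 = 0.2702.
W₁ = η₁·Q_H = 0.2702 × 360 = 97.3 kW.

Ẇ₁ ≈ 97.3 kW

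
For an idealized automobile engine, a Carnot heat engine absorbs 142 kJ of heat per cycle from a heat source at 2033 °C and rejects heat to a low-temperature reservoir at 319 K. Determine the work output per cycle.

W ≈ 122 kJ

T_H = 2033 °C → 2033 + 273.15 = 2306.15 K.
Carnot efficiency: η = 1 − T_C/T_H = 1 − 319.00/2306.15 = 0.8617.
W = η·Q_H = 0.8617 × 142 = 122 kJ.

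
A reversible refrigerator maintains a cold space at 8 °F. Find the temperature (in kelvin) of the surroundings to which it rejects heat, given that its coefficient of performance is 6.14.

T_C = 8 °F → (8 − 32) × 5/9 = -13.33 °C = 259.82 K.
COP_R = T_C/(T_H − T_C) ⇒ T_H = T_C·(1 + 1/COP_R) = 259.82 × (1 + 1/6.14) = 302 K.

T_H ≈ 302 K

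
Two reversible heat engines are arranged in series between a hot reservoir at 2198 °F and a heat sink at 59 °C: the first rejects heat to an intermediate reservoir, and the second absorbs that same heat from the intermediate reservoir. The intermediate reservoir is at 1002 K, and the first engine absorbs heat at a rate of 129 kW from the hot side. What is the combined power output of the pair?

T_H = 2198 °F → (2198 − 32) × 5/9 = 1203.33 °C = 1476.48 K.
T_C = 59 °C → 59 + 273.15 = 332.15 K.
Two reversible stages in series are equivalent to a single Carnot engine between T_H and T_C, so η_total = 1 − T_C/T_H = 1 − 332.15/1476.48 = 0.7750.
W_total = η_total · Q_H = 0.7750 × 129 = 99.98 kW.

Ẇ_total ≈ 99.98 kW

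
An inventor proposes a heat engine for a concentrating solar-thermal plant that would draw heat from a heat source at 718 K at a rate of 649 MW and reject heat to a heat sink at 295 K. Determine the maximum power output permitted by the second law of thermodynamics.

The upper bound on efficiency is η_max = 1 − T_C/T_H = 1 − 295.00/718.00 = 0.5891.
W_max = η_max · Q_H = 0.5891 × 649 = 382.3 MW.

Ẇ_max ≈ 382.3 MW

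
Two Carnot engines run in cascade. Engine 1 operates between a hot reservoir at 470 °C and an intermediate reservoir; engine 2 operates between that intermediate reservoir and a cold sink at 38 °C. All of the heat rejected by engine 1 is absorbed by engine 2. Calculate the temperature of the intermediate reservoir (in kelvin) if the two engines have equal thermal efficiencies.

T_H = 470 °C → 470 + 273.15 = 743.15 K.
T_C = 38 °C → 38 + 273.15 = 311.15 K.
Equal efficiencies require 1 − T_m/T_H = 1 − T_C/T_m, i.e. T_m/T_H = T_C/T_m, so T_m = √(T_H·T_C) = √(743.15 × 311.15) = 480.9 K.

T_m ≈ 480.9 K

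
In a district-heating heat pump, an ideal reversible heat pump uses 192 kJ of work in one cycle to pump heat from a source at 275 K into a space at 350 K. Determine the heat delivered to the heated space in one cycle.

Q_H ≈ 896 kJ

The Carnot heat-pump COP is COP_HP = T_H/(T_H − T_C) = 350.00/75.00 = 4.6667.
Q_H = COP_HP · W = 4.6667 × 192 = 896 kJ.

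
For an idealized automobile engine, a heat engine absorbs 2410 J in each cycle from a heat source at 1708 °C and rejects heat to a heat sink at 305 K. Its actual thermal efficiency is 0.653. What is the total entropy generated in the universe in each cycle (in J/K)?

T_H = 1708 °C → 1708 + 273.15 = 1981.15 K.
W = η·Q_H = 0.653 × 2410 = 1574 J, so Q_C = Q_H − W = 836.3 J.
The hot reservoir loses entropy Q_H/T_H = 2410/1981.15 = 1.216 J/K; the cold reservoir gains Q_C/T_C = 836.3/305.00 = 2.742 J/K.
ΔS_univ = −Q_H/T_H + Q_C/T_C = 1.525 J/K (> 0, since η = 0.653 < η_Carnot = 0.846).

ΔS_univ ≈ 1.525 J/K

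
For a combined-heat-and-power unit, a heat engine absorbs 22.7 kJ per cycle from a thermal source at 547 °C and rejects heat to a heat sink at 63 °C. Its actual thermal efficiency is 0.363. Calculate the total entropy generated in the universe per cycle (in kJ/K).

ΔS_univ ≈ 0.01534 kJ/K

T_H = 547 °C → 547 + 273.15 = 820.15 K.
T_C = 63 °C → 63 + 273.15 = 336.15 K.
W = η·Q_H = 0.363 × 22.7 = 8.240 kJ, so Q_C = Q_H − W = 14.46 kJ.
The hot reservoir loses entropy Q_H/T_H = 22.7/820.15 = 0.02768 kJ/K; the cold reservoir gains Q_C/T_C = 14.46/336.15 = 0.04302 kJ/K.
ΔS_univ = −Q_H/T_H + Q_C/T_C = 0.01534 kJ/K (> 0, since η = 0.363 < η_Carnot = 0.590).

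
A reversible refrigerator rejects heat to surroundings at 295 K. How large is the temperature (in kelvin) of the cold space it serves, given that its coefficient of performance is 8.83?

T_C ≈ 265 K

COP_R = T_C/(T_H − T_C) ⇒ T_C = T_H·COP_R/(1 + COP_R) = 295.00 × 8.83/(1 + 8.83) = 265 K.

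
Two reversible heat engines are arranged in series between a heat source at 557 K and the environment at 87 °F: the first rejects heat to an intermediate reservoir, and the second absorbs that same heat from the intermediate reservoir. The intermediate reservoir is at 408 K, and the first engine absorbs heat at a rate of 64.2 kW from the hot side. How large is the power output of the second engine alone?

T_C = 87 °F → (87 − 32) × 5/9 = 30.56 °C = 303.71 K.
Heat entering the second stage: Q_m = Q_H·(T_m/T_H) = 64.2 × 408.00/557.00 = 47.03 kW.
Second-stage efficiency η₂ = 1 − T_C/T_m = 1 − 303.71/408.00 = 0.2556, so W₂ = η₂·Q_m = 12.02 kW.

Ẇ₂ ≈ 12.02 kW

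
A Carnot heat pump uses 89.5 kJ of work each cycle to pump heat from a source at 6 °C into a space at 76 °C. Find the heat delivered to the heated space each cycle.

Q_H ≈ 446.4 kJ

T_H = 76 °C → 76 + 273.15 = 349.15 K.
T_C = 6 °C → 6 + 273.15 = 279.15 K.
COP_HP = T_H/(T_H − T_C) = 349.15/70.00 = 4.9879.
Q_H = COP_HP · W = 4.9879 × 89.5 = 446.4 kJ.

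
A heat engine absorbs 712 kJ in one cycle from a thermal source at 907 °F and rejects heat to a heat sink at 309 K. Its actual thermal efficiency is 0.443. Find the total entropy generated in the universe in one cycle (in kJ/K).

ΔS_univ ≈ 0.3457 kJ/K

T_H = 907 °F → (907 − 32) × 5/9 = 486.11 °C = 759.26 K.
W = η·Q_H = 0.443 × 712 = 315.4 kJ, so Q_C = Q_H − W = 396.6 kJ.
Entropy balance on the reservoirs: −Q_H/T_H = -0.9378 kJ/K, +Q_C/T_C = 1.283 kJ/K.
ΔS_univ = −Q_H/T_H + Q_C/T_C = 0.3457 kJ/K (> 0, since η = 0.443 < η_Carnot = 0.593).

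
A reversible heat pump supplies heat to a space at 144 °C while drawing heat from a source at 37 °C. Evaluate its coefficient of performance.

T_H = 144 °C → 144 + 273.15 = 417.15 K.
T_C = 37 °C → 37 + 273.15 = 310.15 K.
COP_HP = T_H/(T_H − T_C) = 417.15/(417.15 − 310.15) = 3.899.

COP_HP ≈ 3.899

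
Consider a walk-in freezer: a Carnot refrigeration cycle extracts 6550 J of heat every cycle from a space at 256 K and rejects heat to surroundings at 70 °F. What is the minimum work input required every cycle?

W_in ≈ 979 J

T_H = 70 °F → (70 − 32) × 5/9 = 21.11 °C = 294.26 K.
Carnot COP: COP_R = T_C/(T_H − T_C) = 256.00/38.26 = 6.6909.
W = Q_C/COP_R = 6550/6.6909 = 979 J.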